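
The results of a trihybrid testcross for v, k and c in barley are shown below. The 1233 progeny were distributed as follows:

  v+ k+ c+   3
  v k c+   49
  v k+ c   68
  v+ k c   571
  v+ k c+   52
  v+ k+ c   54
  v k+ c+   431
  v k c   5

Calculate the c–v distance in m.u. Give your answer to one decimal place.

The two most frequent reciprocal classes, v+ k c and v k+ c+, are the parental types, so the F1 was v+ k c / v k+ c+.
The two rarest classes, v k c and v+ k+ c+, are the double crossovers. Comparing them with the parentals, only the v allele has switched, so v is the middle locus and the order is k – v – c.
Crossovers in the v–c interval produce the single-crossover classes v+ k c+ and v k+ c (52 + 68 = 120) plus the double crossovers (8).
RF(v–c) = (120 + 8) / 1233 = 128/1233 = 0.1038 → 10.4 m.u.

10.4 m.u.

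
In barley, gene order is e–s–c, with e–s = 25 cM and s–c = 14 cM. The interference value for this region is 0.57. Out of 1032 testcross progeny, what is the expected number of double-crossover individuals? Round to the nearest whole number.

16

Map distances give recombination frequencies of 0.250 and 0.140 for the two intervals.
With interference 0.57 (so coincidence = 0.43), expected double-crossover frequency = 0.250 × 0.140 × 0.43 = 0.01505.
Expected number = 0.01505 × 1032 = 15.53 ≈ 16.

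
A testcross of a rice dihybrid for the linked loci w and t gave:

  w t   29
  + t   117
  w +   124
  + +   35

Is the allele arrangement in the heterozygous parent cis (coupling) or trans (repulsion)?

trans

The two most frequent classes are + t (117) and w + (124); these are the parental (non-recombinant) types.
So the F1 carried + t on one chromosome and w + on the other — the recessive alleles are on opposite chromosomes (trans / repulsion).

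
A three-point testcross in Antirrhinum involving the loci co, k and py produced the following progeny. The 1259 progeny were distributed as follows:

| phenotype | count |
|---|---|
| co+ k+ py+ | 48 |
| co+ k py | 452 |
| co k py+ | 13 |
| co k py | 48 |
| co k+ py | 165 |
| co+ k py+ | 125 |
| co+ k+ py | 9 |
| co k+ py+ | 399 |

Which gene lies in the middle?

The two most frequent reciprocal classes, co+ k py and co k+ py+, are the parental types, so the F1 was co+ k py / co k+ py+.
The two rarest classes, co+ k+ py and co k py+, are the double crossovers. Comparing them with the parentals, only the k allele has switched, so k is the middle locus and the order is py – k – co.

k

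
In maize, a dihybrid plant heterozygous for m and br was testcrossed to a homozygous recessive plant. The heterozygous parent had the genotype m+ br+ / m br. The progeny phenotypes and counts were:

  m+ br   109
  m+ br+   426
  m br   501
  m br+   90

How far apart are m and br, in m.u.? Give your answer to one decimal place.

17.7 m.u.

The recombinant classes are m+ br and m br+: 109 + 90 = 199.
Recombination frequency = 199/1126 = 0.1767 ≈ 17.7%, i.e. 17.7 m.u.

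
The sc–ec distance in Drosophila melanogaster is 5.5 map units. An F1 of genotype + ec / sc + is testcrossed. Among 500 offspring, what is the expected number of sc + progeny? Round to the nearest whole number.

236

A map distance of 5.5 map units corresponds to a recombination frequency of 0.055.
The F1 is + ec / sc +, so sc + is a parental gamete class with expected frequency (1 − r)/2 = 0.945/2 = 0.4725.
Expected number = 0.4725 × 500 = 236.25 ≈ 236.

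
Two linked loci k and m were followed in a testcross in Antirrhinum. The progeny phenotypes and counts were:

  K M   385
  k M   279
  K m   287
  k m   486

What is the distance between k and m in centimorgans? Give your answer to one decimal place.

39.4 centimorgans

The two most frequent classes, K M (385) and k m (486), are the parental types, so the F1 was K M / k m.
The recombinant classes are K m and k M: 287 + 279 = 566.
Recombination frequency = 566/1437 = 0.3939 ≈ 39.4%, i.e. 39.4 centimorgans.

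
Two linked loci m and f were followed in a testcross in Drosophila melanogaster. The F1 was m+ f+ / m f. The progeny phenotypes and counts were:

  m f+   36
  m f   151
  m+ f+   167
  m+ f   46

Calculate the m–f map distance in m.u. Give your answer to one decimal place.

The recombinant classes are m+ f and m f+: 46 + 36 = 82.
Recombination frequency = 82/400 = 0.2050 ≈ 20.5%, i.e. 20.5 m.u.

20.5 m.u.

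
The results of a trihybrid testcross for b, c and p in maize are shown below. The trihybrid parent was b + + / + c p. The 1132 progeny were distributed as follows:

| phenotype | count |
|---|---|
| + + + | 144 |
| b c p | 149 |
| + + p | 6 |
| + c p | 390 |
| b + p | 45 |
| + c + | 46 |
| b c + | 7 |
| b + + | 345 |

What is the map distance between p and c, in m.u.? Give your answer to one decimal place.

9.2 m.u.

The two rarest classes, b c + and + + p, are the double crossovers. Comparing them with the parentals, only the c allele has switched, so c is the middle locus and the order is b – c – p.
Crossovers in the c–p interval produce the single-crossover classes b + p and + c + (45 + 46 = 91) plus the double crossovers (13).
RF(c–p) = (91 + 13) / 1132 = 104/1132 = 0.0919 → 9.2 m.u.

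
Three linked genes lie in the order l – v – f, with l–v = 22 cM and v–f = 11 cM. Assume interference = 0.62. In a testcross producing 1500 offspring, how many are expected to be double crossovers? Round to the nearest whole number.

14

Map distances give recombination frequencies of 0.220 and 0.110 for the two intervals.
With interference 0.62 (so coincidence = 0.38), expected double-crossover frequency = 0.220 × 0.110 × 0.38 = 0.00920.
Expected number = 0.00920 × 1500 = 13.79 ≈ 14.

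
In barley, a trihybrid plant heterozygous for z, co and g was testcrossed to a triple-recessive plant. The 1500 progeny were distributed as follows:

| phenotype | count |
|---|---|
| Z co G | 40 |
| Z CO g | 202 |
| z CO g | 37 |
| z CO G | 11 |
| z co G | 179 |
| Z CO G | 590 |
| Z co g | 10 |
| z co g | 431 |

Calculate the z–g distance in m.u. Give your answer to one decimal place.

26.8 m.u.

The two most frequent reciprocal classes, Z CO G and z co g, are the parental types, so the F1 was Z CO G / z co g.
The two rarest classes, z CO G and Z co g, are the double crossovers. Comparing them with the parentals, only the z allele has switched, so z is the middle locus and the order is co – z – g.
Crossovers in the z–g interval produce the single-crossover classes Z CO g and z co G (202 + 179 = 381) plus the double crossovers (21).
RF(z–g) = (381 + 21) / 1500 = 402/1500 = 0.2680 → 26.8 m.u.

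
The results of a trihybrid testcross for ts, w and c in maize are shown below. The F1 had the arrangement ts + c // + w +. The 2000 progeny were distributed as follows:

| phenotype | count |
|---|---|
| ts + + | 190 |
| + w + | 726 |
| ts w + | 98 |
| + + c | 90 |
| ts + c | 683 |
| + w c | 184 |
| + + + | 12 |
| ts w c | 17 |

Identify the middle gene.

w

The two rarest classes, ts w c and + + +, are the double crossovers. Comparing them with the parentals, only the w allele has switched, so w is the middle locus and the order is ts – w – c.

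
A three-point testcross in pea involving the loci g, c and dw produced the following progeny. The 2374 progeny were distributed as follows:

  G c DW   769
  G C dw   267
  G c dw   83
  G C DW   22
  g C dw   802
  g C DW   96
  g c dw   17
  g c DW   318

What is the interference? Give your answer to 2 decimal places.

The two most frequent reciprocal classes, g C dw and G c DW, are the parental types, so the F1 was g C dw / G c DW.
The two rarest classes, g c dw and G C DW, are the double crossovers. Comparing them with the parentals, only the c allele has switched, so c is the middle locus and the order is g – c – dw.
g–c: (585 + 39)/2374 = 0.2628; c–dw: (179 + 39)/2374 = 0.0918.
Expected DCO frequency = 0.2628 × 0.0918 ≈ 0.02413; observed = 39/2374 ≈ 0.01643.
Coefficient of coincidence = 0.01643/0.02413 ≈ 0.68; interference = 1 − 0.68 = 0.32.

0.32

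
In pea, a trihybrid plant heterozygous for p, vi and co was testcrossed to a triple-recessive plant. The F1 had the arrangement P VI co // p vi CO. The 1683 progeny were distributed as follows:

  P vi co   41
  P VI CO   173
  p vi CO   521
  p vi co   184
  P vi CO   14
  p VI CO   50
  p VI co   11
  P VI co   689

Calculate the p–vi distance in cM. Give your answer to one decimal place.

6.9 cM

The two rarest classes, p VI co and P vi CO, are the double crossovers. Comparing them with the parentals, only the p allele has switched, so p is the middle locus and the order is vi – p – co.
Crossovers in the vi–p interval produce the single-crossover classes P vi co and p VI CO (41 + 50 = 91) plus the double crossovers (25).
RF(vi–p) = (91 + 25) / 1683 = 116/1683 = 0.0689 → 6.9 cM.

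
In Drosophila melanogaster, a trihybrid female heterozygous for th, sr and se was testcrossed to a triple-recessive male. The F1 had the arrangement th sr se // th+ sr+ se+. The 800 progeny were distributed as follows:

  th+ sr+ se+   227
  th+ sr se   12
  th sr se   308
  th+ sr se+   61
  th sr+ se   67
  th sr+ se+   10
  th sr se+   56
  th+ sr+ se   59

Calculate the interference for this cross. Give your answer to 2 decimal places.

The two rarest classes, th+ sr se and th sr+ se+, are the double crossovers. Comparing them with the parentals, only the th allele has switched, so th is the middle locus and the order is sr – th – se.
sr–th: (128 + 22)/800 = 0.1875; th–se: (115 + 22)/800 = 0.1713.
Expected DCO frequency = 0.1875 × 0.1713 ≈ 0.03212; observed = 22/800 ≈ 0.02750.
Coefficient of coincidence = 0.02750/0.03212 ≈ 0.86; interference = 1 − 0.86 = 0.14.

0.14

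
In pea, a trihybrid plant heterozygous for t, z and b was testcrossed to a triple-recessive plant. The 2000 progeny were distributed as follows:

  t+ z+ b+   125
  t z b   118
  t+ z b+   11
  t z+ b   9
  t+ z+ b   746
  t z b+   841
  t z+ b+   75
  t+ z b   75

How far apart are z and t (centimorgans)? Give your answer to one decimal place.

8.5 centimorgans

The two most frequent reciprocal classes, t z b+ and t+ z+ b, are the parental types, so the F1 was t z b+ / t+ z+ b.
The two rarest classes, t+ z b+ and t z+ b, are the double crossovers. Comparing them with the parentals, only the t allele has switched, so t is the middle locus and the order is z – t – b.
Crossovers in the z–t interval produce the single-crossover classes t z+ b+ and t+ z b (75 + 75 = 150) plus the double crossovers (20).
RF(z–t) = (150 + 20) / 2000 = 170/2000 = 0.0850 → 8.5 centimorgans.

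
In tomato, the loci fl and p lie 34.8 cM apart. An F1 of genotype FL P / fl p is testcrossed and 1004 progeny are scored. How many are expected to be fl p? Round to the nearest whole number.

327

A map distance of 34.8 cM corresponds to a recombination frequency of 0.348.
The F1 is FL P / fl p, so fl p is a parental gamete class with expected frequency (1 − r)/2 = 0.652/2 = 0.3260.
Expected number = 0.3260 × 1004 = 327.30 ≈ 327.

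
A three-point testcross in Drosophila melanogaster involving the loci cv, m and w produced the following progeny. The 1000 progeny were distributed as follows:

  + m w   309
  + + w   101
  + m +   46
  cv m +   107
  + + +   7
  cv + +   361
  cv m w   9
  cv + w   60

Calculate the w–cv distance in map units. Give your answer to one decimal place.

12.2 map units

The two most frequent reciprocal classes, + m w and cv + +, are the parental types, so the F1 was + m w / cv + +.
The two rarest classes, cv m w and + + +, are the double crossovers. Comparing them with the parentals, only the cv allele has switched, so cv is the middle locus and the order is m – cv – w.
Crossovers in the cv–w interval produce the single-crossover classes + m + and cv + w (46 + 60 = 106) plus the double crossovers (16).
RF(cv–w) = (106 + 16) / 1000 = 122/1000 = 0.1220 → 12.2 map units.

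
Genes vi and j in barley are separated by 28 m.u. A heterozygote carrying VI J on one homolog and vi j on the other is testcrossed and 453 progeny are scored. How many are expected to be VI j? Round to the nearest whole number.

63

A map distance of 28 m.u. corresponds to a recombination frequency of 0.280.
The F1 is VI J / vi j, so VI j is a recombinant gamete class with expected frequency r/2 = 0.280/2 = 0.1400.
Expected number = 0.1400 × 453 = 63.42 ≈ 63.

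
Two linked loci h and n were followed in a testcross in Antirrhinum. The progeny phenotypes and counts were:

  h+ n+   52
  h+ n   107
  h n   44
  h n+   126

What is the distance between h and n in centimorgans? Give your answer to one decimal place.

The two most frequent classes, h+ n (107) and h n+ (126), are the parental types, so the F1 was h+ n / h n+.
The recombinant classes are h+ n+ and h n: 52 + 44 = 96.
Recombination frequency = 96/329 = 0.2918 ≈ 29.2%, i.e. 29.2 centimorgans.

29.2 centimorgans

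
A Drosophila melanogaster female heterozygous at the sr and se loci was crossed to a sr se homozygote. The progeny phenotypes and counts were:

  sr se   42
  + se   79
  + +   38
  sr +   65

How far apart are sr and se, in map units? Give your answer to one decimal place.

The two most frequent classes, + se (79) and sr + (65), are the parental types, so the F1 was + se / sr +.
The recombinant classes are + + and sr se: 38 + 42 = 80.
Recombination frequency = 80/224 = 0.3571 ≈ 35.7%, i.e. 35.7 map units.

35.7 map units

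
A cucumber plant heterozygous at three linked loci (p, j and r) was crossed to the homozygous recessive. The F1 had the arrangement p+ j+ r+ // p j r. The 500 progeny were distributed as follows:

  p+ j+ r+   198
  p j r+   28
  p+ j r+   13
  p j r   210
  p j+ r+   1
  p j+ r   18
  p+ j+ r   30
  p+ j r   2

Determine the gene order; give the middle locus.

The two rarest classes, p j+ r+ and p+ j r, are the double crossovers. Comparing them with the parentals, only the p allele has switched, so p is the middle locus and the order is r – p – j.

p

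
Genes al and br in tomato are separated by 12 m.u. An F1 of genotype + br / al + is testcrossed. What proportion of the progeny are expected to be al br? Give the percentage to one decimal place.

A map distance of 12 m.u. corresponds to a recombination frequency of 0.120.
The F1 is + br / al +, so al br is a recombinant gamete class with expected frequency r/2 = 0.120/2 = 0.0600.
That is 0.0600 = 6.0% of the progeny.

6.0%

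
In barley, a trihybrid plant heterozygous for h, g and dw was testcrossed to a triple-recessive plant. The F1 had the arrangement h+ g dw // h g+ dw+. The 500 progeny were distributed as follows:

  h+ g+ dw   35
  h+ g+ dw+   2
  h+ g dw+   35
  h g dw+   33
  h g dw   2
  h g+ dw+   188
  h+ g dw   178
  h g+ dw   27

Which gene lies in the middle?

The two rarest classes, h g dw and h+ g+ dw+, are the double crossovers. Comparing them with the parentals, only the h allele has switched, so h is the middle locus and the order is dw – h – g.

h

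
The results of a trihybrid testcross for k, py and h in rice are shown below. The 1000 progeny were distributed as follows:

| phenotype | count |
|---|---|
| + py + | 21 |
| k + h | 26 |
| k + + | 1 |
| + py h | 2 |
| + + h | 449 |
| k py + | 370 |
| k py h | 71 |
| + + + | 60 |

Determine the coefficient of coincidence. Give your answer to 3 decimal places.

0.448

The two most frequent reciprocal classes, k py + and + + h, are the parental types, so the F1 was k py + / + + h.
The two rarest classes, k + + and + py h, are the double crossovers. Comparing them with the parentals, only the py allele has switched, so py is the middle locus and the order is k – py – h.
k–py: (47 + 3)/1000 = 0.0500; py–h: (131 + 3)/1000 = 0.1340.
Expected DCO frequency = 0.0500 × 0.1340 ≈ 0.00670; observed = 3/1000 ≈ 0.00300.
Coefficient of coincidence = 0.00300/0.00670 ≈ 0.448.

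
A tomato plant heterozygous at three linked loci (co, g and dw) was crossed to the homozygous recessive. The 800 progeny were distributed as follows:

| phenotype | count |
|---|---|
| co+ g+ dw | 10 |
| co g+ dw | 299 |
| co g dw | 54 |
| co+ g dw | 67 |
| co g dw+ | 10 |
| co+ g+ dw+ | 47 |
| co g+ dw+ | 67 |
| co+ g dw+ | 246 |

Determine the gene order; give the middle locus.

co

The two most frequent reciprocal classes, co g+ dw and co+ g dw+, are the parental types, so the F1 was co g+ dw / co+ g dw+.
The two rarest classes, co+ g+ dw and co g dw+, are the double crossovers. Comparing them with the parentals, only the co allele has switched, so co is the middle locus and the order is g – co – dw.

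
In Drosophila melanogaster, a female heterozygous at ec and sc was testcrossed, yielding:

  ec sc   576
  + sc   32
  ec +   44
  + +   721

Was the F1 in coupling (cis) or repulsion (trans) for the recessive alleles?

The two most frequent classes are + + (721) and ec sc (576); these are the parental (non-recombinant) types.
So the F1 carried + + on one chromosome and ec sc on the other — the recessive alleles are on the same chromosome (cis / coupling).

cis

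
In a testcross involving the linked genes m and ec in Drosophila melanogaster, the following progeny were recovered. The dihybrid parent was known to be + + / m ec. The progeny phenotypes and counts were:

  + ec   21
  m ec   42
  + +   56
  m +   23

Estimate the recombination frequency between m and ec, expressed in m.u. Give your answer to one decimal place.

31.0 m.u.

The recombinant classes are + ec and m +: 21 + 23 = 44.
Recombination frequency = 44/142 = 0.3099 ≈ 31.0%, i.e. 31.0 m.u.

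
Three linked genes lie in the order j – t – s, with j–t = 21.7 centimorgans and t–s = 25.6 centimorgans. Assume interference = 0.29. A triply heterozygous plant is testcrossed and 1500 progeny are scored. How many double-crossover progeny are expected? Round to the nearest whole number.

59

Map distances give recombination frequencies of 0.217 and 0.256 for the two intervals.
With interference 0.29 (so coincidence = 0.71), expected double-crossover frequency = 0.217 × 0.256 × 0.71 = 0.03944.
Expected number = 0.03944 × 1500 = 59.16 ≈ 59.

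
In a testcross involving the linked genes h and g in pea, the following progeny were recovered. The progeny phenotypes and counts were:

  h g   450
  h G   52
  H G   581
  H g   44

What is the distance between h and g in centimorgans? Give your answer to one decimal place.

The two most frequent classes, H G (581) and h g (450), are the parental types, so the F1 was H G / h g.
The recombinant classes are H g and h G: 44 + 52 = 96.
Recombination frequency = 96/1127 = 0.0852 ≈ 8.5%, i.e. 8.5 centimorgans.

8.5 centimorgans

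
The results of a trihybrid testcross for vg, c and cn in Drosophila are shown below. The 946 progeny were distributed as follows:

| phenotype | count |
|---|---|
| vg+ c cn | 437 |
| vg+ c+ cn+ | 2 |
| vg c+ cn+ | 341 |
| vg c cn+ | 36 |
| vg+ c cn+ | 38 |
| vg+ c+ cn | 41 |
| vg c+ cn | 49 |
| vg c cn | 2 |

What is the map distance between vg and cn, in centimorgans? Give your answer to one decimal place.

The two most frequent reciprocal classes, vg c+ cn+ and vg+ c cn, are the parental types, so the F1 was vg c+ cn+ / vg+ c cn.
The two rarest classes, vg+ c+ cn+ and vg c cn, are the double crossovers. Comparing them with the parentals, only the vg allele has switched, so vg is the middle locus and the order is cn – vg – c.
Crossovers in the cn–vg interval produce the single-crossover classes vg c+ cn and vg+ c cn+ (49 + 38 = 87) plus the double crossovers (4).
RF(cn–vg) = (87 + 4) / 946 = 91/946 = 0.0962 → 9.6 centimorgans.

9.6 centimorgans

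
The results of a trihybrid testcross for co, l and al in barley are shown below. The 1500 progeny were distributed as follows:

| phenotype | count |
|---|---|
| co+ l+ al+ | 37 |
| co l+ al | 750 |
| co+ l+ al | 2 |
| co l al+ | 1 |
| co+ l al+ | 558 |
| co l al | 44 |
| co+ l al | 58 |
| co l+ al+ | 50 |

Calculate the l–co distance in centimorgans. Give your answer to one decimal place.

5.6 centimorgans

The two most frequent reciprocal classes, co+ l al+ and co l+ al, are the parental types, so the F1 was co+ l al+ / co l+ al.
The two rarest classes, co l al+ and co+ l+ al, are the double crossovers. Comparing them with the parentals, only the co allele has switched, so co is the middle locus and the order is l – co – al.
Crossovers in the l–co interval produce the single-crossover classes co+ l+ al+ and co l al (37 + 44 = 81) plus the double crossovers (3).
RF(l–co) = (81 + 3) / 1500 = 84/1500 = 0.0560 → 5.6 centimorgans.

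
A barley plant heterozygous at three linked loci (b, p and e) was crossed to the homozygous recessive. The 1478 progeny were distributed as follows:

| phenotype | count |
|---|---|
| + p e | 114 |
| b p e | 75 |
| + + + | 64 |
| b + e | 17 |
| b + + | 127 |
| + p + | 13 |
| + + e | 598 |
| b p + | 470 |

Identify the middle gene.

The two most frequent reciprocal classes, + + e and b p +, are the parental types, so the F1 was + + e / b p +.
The two rarest classes, b + e and + p +, are the double crossovers. Comparing them with the parentals, only the b allele has switched, so b is the middle locus and the order is p – b – e.

b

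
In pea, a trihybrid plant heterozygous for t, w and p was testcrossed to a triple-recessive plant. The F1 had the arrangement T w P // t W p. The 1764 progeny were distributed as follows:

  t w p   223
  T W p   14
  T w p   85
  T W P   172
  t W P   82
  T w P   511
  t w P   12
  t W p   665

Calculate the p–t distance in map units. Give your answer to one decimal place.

10.9 map units

The two rarest classes, t w P and T W p, are the double crossovers. Comparing them with the parentals, only the t allele has switched, so t is the middle locus and the order is w – t – p.
Crossovers in the t–p interval produce the single-crossover classes T w p and t W P (85 + 82 = 167) plus the double crossovers (26).
RF(t–p) = (167 + 26) / 1764 = 193/1764 = 0.1094 → 10.9 map units.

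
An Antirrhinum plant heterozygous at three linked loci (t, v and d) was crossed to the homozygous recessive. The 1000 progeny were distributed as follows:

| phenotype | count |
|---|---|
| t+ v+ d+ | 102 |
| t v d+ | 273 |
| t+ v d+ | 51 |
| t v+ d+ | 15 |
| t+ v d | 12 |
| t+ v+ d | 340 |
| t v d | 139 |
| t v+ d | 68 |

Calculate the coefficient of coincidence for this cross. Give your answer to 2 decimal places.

0.69

The two most frequent reciprocal classes, t+ v+ d and t v d+, are the parental types, so the F1 was t+ v+ d / t v d+.
The two rarest classes, t+ v d and t v+ d+, are the double crossovers. Comparing them with the parentals, only the v allele has switched, so v is the middle locus and the order is t – v – d.
t–v: (119 + 27)/1000 = 0.1460; v–d: (241 + 27)/1000 = 0.2680.
Expected DCO frequency = 0.1460 × 0.2680 ≈ 0.03913; observed = 27/1000 ≈ 0.02700.
Coefficient of coincidence = 0.02700/0.03913 ≈ 0.69.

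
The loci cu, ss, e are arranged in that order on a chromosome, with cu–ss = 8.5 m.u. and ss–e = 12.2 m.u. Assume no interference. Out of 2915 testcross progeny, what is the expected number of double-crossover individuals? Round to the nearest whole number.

30

Map distances give recombination frequencies of 0.085 and 0.122 for the two intervals.
With no interference, expected double-crossover frequency = 0.085 × 0.122 = 0.01037.
Expected number = 0.01037 × 2915 = 30.23 ≈ 30.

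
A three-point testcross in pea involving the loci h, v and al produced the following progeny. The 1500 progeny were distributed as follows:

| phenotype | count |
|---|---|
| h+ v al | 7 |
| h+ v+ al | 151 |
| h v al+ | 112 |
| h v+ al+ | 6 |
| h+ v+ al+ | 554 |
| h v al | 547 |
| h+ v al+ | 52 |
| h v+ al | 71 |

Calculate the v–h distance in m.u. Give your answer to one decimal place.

The two most frequent reciprocal classes, h+ v+ al+ and h v al, are the parental types, so the F1 was h+ v+ al+ / h v al.
The two rarest classes, h v+ al+ and h+ v al, are the double crossovers. Comparing them with the parentals, only the h allele has switched, so h is the middle locus and the order is al – h – v.
Crossovers in the h–v interval produce the single-crossover classes h+ v al+ and h v+ al (52 + 71 = 123) plus the double crossovers (13).
RF(h–v) = (123 + 13) / 1500 = 136/1500 = 0.0907 → 9.1 m.u.

9.1 m.u.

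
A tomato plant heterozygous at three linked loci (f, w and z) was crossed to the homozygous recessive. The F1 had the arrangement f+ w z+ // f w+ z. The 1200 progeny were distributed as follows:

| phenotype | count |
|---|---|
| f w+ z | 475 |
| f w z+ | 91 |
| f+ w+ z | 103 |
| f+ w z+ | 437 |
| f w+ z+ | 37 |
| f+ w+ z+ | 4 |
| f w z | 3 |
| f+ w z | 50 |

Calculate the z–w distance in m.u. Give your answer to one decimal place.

7.8 m.u.

The two rarest classes, f+ w+ z+ and f w z, are the double crossovers. Comparing them with the parentals, only the w allele has switched, so w is the middle locus and the order is f – w – z.
Crossovers in the w–z interval produce the single-crossover classes f+ w z and f w+ z+ (50 + 37 = 87) plus the double crossovers (7).
RF(w–z) = (87 + 7) / 1200 = 94/1200 = 0.0783 → 7.8 m.u.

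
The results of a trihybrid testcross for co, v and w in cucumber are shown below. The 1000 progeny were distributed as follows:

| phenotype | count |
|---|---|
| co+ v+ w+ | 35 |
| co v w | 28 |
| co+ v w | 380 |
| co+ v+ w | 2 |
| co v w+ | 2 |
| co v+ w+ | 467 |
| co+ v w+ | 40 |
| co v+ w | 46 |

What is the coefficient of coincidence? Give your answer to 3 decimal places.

0.663

The two most frequent reciprocal classes, co v+ w+ and co+ v w, are the parental types, so the F1 was co v+ w+ / co+ v w.
The two rarest classes, co v w+ and co+ v+ w, are the double crossovers. Comparing them with the parentals, only the v allele has switched, so v is the middle locus and the order is w – v – co.
w–v: (86 + 4)/1000 = 0.0900; v–co: (63 + 4)/1000 = 0.0670.
Expected DCO frequency = 0.0900 × 0.0670 ≈ 0.00603; observed = 4/1000 ≈ 0.00400.
Coefficient of coincidence = 0.00400/0.00603 ≈ 0.663.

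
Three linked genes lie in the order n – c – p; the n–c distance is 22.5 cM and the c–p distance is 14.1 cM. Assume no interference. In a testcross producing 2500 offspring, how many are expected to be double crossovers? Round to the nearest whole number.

79

Map distances give recombination frequencies of 0.225 and 0.141 for the two intervals.
With no interference, expected double-crossover frequency = 0.225 × 0.141 = 0.03172.
Expected number = 0.03172 × 2500 = 79.31 ≈ 79.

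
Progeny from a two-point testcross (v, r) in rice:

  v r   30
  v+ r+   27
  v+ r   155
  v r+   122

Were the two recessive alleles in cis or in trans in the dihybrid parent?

The two most frequent classes are v+ r (155) and v r+ (122); these are the parental (non-recombinant) types.
So the F1 carried v+ r on one chromosome and v r+ on the other — the recessive alleles are on opposite chromosomes (trans / repulsion).

trans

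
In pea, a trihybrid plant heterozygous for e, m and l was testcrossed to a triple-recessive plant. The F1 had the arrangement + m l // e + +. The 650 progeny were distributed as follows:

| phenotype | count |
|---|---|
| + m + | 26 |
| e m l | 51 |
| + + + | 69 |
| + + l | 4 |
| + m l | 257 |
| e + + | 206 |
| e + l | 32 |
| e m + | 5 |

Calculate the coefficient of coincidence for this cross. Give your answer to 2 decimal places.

0.68

The two rarest classes, + + l and e m +, are the double crossovers. Comparing them with the parentals, only the m allele has switched, so m is the middle locus and the order is l – m – e.
l–m: (58 + 9)/650 = 0.1031; m–e: (120 + 9)/650 = 0.1985.
Expected DCO frequency = 0.1031 × 0.1985 ≈ 0.02047; observed = 9/650 ≈ 0.01385.
Coefficient of coincidence = 0.01385/0.02047 ≈ 0.68.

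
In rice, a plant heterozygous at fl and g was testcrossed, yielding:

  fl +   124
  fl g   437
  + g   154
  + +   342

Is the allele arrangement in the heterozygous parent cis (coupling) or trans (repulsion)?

cis

The two most frequent classes are + + (342) and fl g (437); these are the parental (non-recombinant) types.
So the F1 carried + + on one chromosome and fl g on the other — the recessive alleles are on the same chromosome (cis / coupling).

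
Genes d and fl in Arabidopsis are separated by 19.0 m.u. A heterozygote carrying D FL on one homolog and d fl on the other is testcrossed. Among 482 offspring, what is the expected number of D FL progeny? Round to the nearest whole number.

A map distance of 19.0 m.u. corresponds to a recombination frequency of 0.190.
The F1 is D FL / d fl, so D FL is a parental gamete class with expected frequency (1 − r)/2 = 0.810/2 = 0.4050.
Expected number = 0.4050 × 482 = 195.21 ≈ 195.

195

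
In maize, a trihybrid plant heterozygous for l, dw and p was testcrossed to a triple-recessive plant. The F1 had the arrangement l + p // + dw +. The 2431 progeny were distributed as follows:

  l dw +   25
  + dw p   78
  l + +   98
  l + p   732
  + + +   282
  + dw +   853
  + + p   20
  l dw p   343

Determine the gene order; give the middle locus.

l

The two rarest classes, + + p and l dw +, are the double crossovers. Comparing them with the parentals, only the l allele has switched, so l is the middle locus and the order is dw – l – p.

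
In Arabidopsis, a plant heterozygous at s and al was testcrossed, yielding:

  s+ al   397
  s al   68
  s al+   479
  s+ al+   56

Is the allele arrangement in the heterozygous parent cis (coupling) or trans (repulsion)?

trans

The two most frequent classes are s+ al (397) and s al+ (479); these are the parental (non-recombinant) types.
So the F1 carried s+ al on one chromosome and s al+ on the other — the recessive alleles are on opposite chromosomes (trans / repulsion).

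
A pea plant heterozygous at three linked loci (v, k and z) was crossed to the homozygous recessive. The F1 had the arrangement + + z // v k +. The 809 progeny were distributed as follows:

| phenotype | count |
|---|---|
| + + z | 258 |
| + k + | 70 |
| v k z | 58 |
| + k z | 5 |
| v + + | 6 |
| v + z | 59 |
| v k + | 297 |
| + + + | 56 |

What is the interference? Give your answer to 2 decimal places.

The two rarest classes, + k z and v + +, are the double crossovers. Comparing them with the parentals, only the k allele has switched, so k is the middle locus and the order is v – k – z.
v–k: (129 + 11)/809 = 0.1731; k–z: (114 + 11)/809 = 0.1545.
Expected DCO frequency = 0.1731 × 0.1545 ≈ 0.02674; observed = 11/809 ≈ 0.01360.
Coefficient of coincidence = 0.01360/0.02674 ≈ 0.51; interference = 1 − 0.51 = 0.49.

0.49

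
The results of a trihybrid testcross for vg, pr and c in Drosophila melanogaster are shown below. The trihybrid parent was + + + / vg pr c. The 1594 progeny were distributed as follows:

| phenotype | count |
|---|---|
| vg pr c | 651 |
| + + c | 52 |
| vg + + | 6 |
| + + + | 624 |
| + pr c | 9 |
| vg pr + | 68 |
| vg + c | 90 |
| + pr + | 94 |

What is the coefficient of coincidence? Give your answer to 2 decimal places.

0.89

The two rarest classes, vg + + and + pr c, are the double crossovers. Comparing them with the parentals, only the vg allele has switched, so vg is the middle locus and the order is pr – vg – c.
pr–vg: (184 + 15)/1594 = 0.1248; vg–c: (120 + 15)/1594 = 0.0847.
Expected DCO frequency = 0.1248 × 0.0847 ≈ 0.01057; observed = 15/1594 ≈ 0.00941.
Coefficient of coincidence = 0.00941/0.01057 ≈ 0.89.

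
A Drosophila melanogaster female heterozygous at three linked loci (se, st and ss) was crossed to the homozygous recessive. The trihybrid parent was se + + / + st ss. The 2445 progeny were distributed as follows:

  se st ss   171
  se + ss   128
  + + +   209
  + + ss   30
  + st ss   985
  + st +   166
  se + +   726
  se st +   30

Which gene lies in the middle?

The two rarest classes, se st + and + + ss, are the double crossovers. Comparing them with the parentals, only the st allele has switched, so st is the middle locus and the order is se – st – ss.

st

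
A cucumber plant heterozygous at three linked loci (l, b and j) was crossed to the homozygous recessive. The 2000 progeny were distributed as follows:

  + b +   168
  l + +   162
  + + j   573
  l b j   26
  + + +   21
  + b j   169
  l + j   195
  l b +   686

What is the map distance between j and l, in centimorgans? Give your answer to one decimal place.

20.5 centimorgans

The two most frequent reciprocal classes, l b + and + + j, are the parental types, so the F1 was l b + / + + j.
The two rarest classes, l b j and + + +, are the double crossovers. Comparing them with the parentals, only the j allele has switched, so j is the middle locus and the order is b – j – l.
Crossovers in the j–l interval produce the single-crossover classes + b + and l + j (168 + 195 = 363) plus the double crossovers (47).
RF(j–l) = (363 + 47) / 2000 = 410/2000 = 0.2050 → 20.5 centimorgans.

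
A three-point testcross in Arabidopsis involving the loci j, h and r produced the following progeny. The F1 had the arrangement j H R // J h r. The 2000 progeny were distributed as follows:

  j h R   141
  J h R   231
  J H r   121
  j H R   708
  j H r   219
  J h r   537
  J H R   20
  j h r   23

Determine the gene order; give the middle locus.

The two rarest classes, J H R and j h r, are the double crossovers. Comparing them with the parentals, only the j allele has switched, so j is the middle locus and the order is r – j – h.

j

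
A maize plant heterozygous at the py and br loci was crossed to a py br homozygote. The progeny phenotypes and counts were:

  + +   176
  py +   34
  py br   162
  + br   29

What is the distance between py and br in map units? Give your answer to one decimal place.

15.7 map units

The two most frequent classes, + + (176) and py br (162), are the parental types, so the F1 was + + / py br.
The recombinant classes are + br and py +: 29 + 34 = 63.
Recombination frequency = 63/401 = 0.1571 ≈ 15.7%, i.e. 15.7 map units.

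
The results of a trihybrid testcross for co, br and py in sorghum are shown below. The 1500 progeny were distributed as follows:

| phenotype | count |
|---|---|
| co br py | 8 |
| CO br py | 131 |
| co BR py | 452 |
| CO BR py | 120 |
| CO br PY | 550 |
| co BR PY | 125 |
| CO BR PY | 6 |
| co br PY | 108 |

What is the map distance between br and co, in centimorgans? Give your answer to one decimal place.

16.1 centimorgans

The two most frequent reciprocal classes, CO br PY and co BR py, are the parental types, so the F1 was CO br PY / co BR py.
The two rarest classes, CO BR PY and co br py, are the double crossovers. Comparing them with the parentals, only the br allele has switched, so br is the middle locus and the order is py – br – co.
Crossovers in the br–co interval produce the single-crossover classes co br PY and CO BR py (108 + 120 = 228) plus the double crossovers (14).
RF(br–co) = (228 + 14) / 1500 = 242/1500 = 0.1613 → 16.1 centimorgans.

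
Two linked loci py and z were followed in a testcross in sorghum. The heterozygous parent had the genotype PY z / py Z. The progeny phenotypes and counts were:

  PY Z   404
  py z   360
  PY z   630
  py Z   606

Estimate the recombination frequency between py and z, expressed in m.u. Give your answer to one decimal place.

The recombinant classes are PY Z and py z: 404 + 360 = 764.
Recombination frequency = 764/2000 = 0.3820 ≈ 38.2%, i.e. 38.2 m.u.

38.2 m.u.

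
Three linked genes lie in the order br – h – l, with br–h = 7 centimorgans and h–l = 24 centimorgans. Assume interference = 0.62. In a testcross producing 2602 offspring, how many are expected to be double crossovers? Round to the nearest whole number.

17

Map distances give recombination frequencies of 0.070 and 0.240 for the two intervals.
With interference 0.62 (so coincidence = 0.38), expected double-crossover frequency = 0.070 × 0.240 × 0.38 = 0.00638.
Expected number = 0.00638 × 2602 = 16.61 ≈ 17.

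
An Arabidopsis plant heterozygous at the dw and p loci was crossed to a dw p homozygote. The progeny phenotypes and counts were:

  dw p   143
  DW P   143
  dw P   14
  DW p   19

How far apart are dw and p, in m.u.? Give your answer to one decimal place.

10.3 m.u.

The two most frequent classes, DW P (143) and dw p (143), are the parental types, so the F1 was DW P / dw p.
The recombinant classes are DW p and dw P: 19 + 14 = 33.
Recombination frequency = 33/319 = 0.1034 ≈ 10.3%, i.e. 10.3 m.u.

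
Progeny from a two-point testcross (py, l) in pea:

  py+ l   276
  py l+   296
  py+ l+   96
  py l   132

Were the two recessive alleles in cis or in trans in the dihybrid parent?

trans

The two most frequent classes are py+ l (276) and py l+ (296); these are the parental (non-recombinant) types.
So the F1 carried py+ l on one chromosome and py l+ on the other — the recessive alleles are on opposite chromosomes (trans / repulsion).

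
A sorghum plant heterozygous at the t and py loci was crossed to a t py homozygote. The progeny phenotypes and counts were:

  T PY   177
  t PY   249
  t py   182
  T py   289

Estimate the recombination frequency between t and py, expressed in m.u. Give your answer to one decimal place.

40.0 m.u.

The two most frequent classes, T py (289) and t PY (249), are the parental types, so the F1 was T py / t PY.
The recombinant classes are T PY and t py: 177 + 182 = 359.
Recombination frequency = 359/897 = 0.4002 ≈ 40.0%, i.e. 40.0 m.u.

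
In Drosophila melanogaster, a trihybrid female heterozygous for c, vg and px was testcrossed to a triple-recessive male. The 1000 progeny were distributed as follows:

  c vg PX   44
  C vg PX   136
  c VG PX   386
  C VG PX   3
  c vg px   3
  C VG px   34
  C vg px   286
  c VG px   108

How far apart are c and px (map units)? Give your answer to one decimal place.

25.0 map units

The two most frequent reciprocal classes, c VG PX and C vg px, are the parental types, so the F1 was c VG PX / C vg px.
The two rarest classes, C VG PX and c vg px, are the double crossovers. Comparing them with the parentals, only the c allele has switched, so c is the middle locus and the order is px – c – vg.
Crossovers in the px–c interval produce the single-crossover classes c VG px and C vg PX (108 + 136 = 244) plus the double crossovers (6).
RF(px–c) = (244 + 6) / 1000 = 250/1000 = 0.2500 → 25.0 map units.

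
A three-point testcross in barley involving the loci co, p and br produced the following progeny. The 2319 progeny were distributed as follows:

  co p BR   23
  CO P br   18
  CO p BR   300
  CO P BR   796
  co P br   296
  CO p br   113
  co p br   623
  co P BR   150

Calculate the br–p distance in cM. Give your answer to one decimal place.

The two most frequent reciprocal classes, co p br and CO P BR, are the parental types, so the F1 was co p br / CO P BR.
The two rarest classes, co p BR and CO P br, are the double crossovers. Comparing them with the parentals, only the br allele has switched, so br is the middle locus and the order is p – br – co.
Crossovers in the p–br interval produce the single-crossover classes co P br and CO p BR (296 + 300 = 596) plus the double crossovers (41).
RF(p–br) = (596 + 41) / 2319 = 637/2319 = 0.2747 → 27.5 cM.

27.5 cM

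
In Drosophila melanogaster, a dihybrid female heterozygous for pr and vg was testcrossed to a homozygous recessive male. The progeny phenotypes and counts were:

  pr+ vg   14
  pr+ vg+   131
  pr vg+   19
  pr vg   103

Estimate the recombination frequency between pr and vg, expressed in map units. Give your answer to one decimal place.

The two most frequent classes, pr+ vg+ (131) and pr vg (103), are the parental types, so the F1 was pr+ vg+ / pr vg.
The recombinant classes are pr+ vg and pr vg+: 14 + 19 = 33.
Recombination frequency = 33/267 = 0.1236 ≈ 12.4%, i.e. 12.4 map units.

12.4 map units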